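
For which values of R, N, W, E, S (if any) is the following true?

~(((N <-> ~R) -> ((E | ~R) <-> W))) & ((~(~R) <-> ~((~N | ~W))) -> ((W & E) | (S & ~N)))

R: True; N: False; W: False; E: True; S: False

  ~(((N <-> ~R) -> ((E | ~R) <-> W))) = True
    (N <-> ~R) -> ((E | ~R) <-> W) = False
      N <-> ~R = True
        ~R = False
      (E | ~R) <-> W = False
        E | ~R = True
          ~R = False
  (~(~R) <-> ~((~N | ~W))) -> ((W & E) | (S & ~N)) = True
    ~(~R) <-> ~((~N | ~W)) = False
      ~(~R) = True
        ~R = False
      ~((~N | ~W)) = False
        ~N | ~W = True
          ~N = True
          ~W = True
    (W & E) | (S & ~N) = False
      W & E = False
      S & ~N = False
        ~N = True
Both conjuncts True, so the formula holds.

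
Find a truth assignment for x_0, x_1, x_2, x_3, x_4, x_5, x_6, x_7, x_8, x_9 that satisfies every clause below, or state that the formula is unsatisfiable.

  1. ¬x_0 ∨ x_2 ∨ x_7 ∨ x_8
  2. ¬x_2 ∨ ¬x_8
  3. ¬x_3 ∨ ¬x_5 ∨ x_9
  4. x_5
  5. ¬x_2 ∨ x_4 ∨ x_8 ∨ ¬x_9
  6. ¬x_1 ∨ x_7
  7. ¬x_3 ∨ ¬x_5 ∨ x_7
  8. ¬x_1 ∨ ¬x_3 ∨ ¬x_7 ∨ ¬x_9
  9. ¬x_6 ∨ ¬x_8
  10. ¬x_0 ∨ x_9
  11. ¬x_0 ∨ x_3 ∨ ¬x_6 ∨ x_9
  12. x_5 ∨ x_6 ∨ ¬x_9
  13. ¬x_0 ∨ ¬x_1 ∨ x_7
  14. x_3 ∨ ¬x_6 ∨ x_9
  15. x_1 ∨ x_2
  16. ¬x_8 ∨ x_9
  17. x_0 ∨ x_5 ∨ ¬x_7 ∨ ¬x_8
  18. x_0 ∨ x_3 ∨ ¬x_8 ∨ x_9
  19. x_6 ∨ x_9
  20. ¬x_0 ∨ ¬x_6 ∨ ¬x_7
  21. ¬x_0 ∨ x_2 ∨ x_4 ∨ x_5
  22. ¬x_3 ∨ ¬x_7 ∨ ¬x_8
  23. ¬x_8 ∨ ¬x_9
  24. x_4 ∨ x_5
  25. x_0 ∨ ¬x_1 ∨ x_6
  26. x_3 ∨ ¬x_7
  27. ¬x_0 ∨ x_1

x_0: False, x_1: False, x_2: True, x_3: False, x_4: True, x_5: True, x_6: False, x_7: False, x_8: False, x_9: True

Unit clause (x_5) forces x_5 = True.
Set x_0 = False.
Set x_1 = False.
  then (x_1 ∨ x_2) forces x_2 = True.
  then (¬x_2 ∨ ¬x_8) forces x_8 = False.
Set x_3 = False.
  then (x_3 ∨ ¬x_7) forces x_7 = False.
Try x_4 = False:
  (¬x_2 ∨ x_4 ∨ x_8 ∨ ¬x_9) forces x_9 = False.
  (x_3 ∨ ¬x_6 ∨ x_9) forces x_6 = False.
  clause (x_6 ∨ x_9) is falsified — backtrack.
So x_4 = True.
Set x_6 = False.
  then (x_6 ∨ x_9) forces x_9 = True.
All clauses satisfied.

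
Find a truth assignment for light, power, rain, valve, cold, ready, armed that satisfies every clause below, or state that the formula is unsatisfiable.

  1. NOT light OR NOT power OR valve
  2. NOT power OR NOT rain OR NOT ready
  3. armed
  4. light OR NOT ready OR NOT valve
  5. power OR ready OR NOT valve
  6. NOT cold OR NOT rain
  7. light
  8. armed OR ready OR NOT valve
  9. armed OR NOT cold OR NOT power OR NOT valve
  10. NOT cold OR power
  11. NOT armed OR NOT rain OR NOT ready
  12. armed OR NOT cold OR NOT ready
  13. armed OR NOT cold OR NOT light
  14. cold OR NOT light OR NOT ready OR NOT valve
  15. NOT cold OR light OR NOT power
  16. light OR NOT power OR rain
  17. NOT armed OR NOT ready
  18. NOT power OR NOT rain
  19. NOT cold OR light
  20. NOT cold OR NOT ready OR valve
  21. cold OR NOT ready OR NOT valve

light = True; power = True; rain = False; valve = True; cold = False; ready = False; armed = True

Unit clause (armed) forces armed = True.
Unit clause (light) forces light = True.
In (NOT armed OR NOT ready) only NOT ready is left, so ready = False.
Set power = True.
  then (NOT light OR NOT power OR valve) forces valve = True.
  then (NOT power OR NOT rain) forces rain = False.
Set cold = False.
All clauses satisfied.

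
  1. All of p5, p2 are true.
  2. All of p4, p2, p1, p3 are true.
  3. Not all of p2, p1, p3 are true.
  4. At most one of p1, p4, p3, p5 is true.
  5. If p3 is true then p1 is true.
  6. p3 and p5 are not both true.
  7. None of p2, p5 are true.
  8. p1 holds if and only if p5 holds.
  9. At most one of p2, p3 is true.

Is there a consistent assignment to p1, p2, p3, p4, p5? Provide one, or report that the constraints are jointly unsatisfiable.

Case p2 = True:
  Constraint (7) is violated (p2=T) — contradiction.
Case p2 = False:
  Constraint (1) is violated (p2=F) — contradiction.
Both cases fail — unsatisfiable.

The formula is unsatisfiable.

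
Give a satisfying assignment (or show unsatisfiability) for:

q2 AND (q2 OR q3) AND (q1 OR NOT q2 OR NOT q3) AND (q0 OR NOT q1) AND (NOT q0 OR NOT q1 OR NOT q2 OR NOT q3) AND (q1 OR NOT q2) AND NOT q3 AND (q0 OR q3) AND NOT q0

Case q0 = True:
  Clause (NOT q0) is falsified — contradiction.
Case q0 = False:
  (q2) forces q2 = True.
  (q0 OR NOT q1) forces q1 = False.
  Clause (q1 OR NOT q2) is falsified — contradiction.
Both cases fail, so the formula is unsatisfiable.

Unsatisfiable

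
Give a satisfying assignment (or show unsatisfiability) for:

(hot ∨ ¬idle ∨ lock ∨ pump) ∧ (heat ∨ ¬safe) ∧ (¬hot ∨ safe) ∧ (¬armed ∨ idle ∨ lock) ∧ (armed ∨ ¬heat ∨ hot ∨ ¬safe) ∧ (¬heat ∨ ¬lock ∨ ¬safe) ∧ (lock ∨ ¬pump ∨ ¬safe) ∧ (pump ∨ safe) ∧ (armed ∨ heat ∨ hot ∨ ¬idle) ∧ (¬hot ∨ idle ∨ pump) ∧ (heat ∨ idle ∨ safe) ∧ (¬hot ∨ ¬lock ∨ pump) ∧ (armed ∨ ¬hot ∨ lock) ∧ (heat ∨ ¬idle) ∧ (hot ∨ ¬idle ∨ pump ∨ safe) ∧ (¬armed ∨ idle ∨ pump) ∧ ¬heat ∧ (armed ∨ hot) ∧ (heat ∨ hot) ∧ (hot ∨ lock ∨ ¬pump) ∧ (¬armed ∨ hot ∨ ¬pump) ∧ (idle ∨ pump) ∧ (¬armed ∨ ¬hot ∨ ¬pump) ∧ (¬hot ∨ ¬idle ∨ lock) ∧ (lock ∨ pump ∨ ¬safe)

The formula is unsatisfiable.

Case heat = True:
  Clause (¬heat) is falsified — contradiction.
Case heat = False:
  (heat ∨ ¬safe) forces safe = False.
  (¬hot ∨ safe) forces hot = False.
  Clause (heat ∨ hot) is falsified — contradiction.
Both cases fail, so the formula is unsatisfiable.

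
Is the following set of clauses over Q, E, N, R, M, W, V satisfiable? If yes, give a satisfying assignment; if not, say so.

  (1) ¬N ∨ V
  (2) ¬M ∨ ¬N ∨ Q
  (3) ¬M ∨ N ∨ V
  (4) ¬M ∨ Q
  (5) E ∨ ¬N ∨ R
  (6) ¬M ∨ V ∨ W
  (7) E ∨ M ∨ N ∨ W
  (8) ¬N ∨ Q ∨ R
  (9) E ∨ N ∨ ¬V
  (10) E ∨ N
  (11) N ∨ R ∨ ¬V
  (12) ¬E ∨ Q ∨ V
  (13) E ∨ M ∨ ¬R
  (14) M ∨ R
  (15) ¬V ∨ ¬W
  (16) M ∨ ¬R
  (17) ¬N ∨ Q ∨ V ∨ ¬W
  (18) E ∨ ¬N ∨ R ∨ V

Q=T, E=T, N=F, R=T, M=T, W=F, V=T

Try Q = False:
  (¬M ∨ Q) forces M = False.
  (M ∨ R) forces R = True.
  clause (M ∨ ¬R) is falsified — backtrack.
So Q = True.
Set E = True.
Set N = False.
Set R = True.
  then (M ∨ ¬R) forces M = True.
  then (¬M ∨ N ∨ V) forces V = True.
  then (¬V ∨ ¬W) forces W = False.
All clauses satisfied.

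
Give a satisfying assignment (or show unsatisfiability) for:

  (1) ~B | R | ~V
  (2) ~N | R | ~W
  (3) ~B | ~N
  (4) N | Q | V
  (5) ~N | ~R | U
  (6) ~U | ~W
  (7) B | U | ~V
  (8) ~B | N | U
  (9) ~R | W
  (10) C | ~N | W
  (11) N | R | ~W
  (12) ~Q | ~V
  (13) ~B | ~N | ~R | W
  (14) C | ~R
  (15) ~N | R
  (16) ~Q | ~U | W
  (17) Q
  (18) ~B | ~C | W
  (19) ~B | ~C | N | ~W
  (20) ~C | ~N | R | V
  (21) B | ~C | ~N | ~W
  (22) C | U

R = True, V = False, C = True, N = False, B = False, W = True, Q = True, U = False

Unit clause (Q) forces Q = True.
In (~Q | ~V) only ~V is left, so V = False.
Set R = True.
  then (~R | W) forces W = True.
  then (C | ~R) forces C = True.
  then (~U | ~W) forces U = False.
  then (~N | ~R | U) forces N = False.
  then (~B | N | U) forces B = False.
All clauses satisfied.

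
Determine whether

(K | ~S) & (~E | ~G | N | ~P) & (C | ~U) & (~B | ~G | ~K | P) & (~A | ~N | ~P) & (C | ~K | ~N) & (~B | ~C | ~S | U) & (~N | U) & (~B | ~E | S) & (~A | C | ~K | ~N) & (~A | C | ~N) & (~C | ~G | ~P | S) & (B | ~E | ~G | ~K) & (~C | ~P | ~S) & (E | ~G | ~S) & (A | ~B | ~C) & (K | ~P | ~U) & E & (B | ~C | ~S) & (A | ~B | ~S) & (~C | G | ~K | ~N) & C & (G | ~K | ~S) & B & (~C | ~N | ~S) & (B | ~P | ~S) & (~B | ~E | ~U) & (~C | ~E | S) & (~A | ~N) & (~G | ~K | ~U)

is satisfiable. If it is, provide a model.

No satisfying assignment exists.

Case E = True:
  (C) forces C = True.
  (B) forces B = True.
  (~B | ~E | S) forces S = True.
  (K | ~S) forces K = True.
  (~B | ~C | ~S | U) forces U = True.
  Clause (~B | ~E | ~U) is falsified — contradiction.
Case E = False:
  Clause (E) is falsified — contradiction.
Both cases fail, so the formula is unsatisfiable.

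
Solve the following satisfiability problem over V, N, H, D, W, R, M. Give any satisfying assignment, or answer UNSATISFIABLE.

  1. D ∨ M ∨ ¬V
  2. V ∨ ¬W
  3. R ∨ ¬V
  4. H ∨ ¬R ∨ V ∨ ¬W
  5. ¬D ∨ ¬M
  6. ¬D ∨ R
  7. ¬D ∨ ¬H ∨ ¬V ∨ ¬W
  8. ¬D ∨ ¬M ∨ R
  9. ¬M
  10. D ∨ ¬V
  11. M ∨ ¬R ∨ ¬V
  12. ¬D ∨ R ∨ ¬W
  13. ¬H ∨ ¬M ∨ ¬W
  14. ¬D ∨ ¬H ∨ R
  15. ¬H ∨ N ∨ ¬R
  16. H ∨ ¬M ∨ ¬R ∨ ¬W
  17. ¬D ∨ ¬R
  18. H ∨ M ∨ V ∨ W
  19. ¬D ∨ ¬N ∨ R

V: False; N: True; H: True; D: False; W: False; R: True; M: False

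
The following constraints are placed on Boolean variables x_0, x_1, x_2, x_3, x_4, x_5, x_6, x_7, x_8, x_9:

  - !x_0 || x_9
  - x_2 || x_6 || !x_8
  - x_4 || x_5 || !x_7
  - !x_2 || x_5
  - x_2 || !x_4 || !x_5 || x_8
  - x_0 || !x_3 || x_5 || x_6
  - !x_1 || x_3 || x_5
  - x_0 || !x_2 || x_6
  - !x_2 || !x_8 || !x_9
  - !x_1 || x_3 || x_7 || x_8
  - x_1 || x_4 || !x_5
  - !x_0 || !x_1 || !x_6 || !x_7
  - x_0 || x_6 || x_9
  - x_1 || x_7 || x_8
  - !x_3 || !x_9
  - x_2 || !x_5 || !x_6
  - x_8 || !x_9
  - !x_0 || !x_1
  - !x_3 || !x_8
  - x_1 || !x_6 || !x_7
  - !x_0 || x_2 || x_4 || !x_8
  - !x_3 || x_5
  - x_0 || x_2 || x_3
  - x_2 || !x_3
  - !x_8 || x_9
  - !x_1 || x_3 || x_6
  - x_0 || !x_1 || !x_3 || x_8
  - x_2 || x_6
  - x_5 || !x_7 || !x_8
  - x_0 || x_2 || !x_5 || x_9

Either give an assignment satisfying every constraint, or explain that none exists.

Set x_0 = False.
Set x_1 = True.
Try x_2 = False:
  (x_0 || x_2 || x_3) forces x_3 = True.
  clause (x_2 || !x_3) is falsified — backtrack.
So x_2 = True.
  then (!x_2 || x_5) forces x_5 = True.
  then (x_0 || !x_2 || x_6) forces x_6 = True.
Set x_3 = False.
Set x_4 = True.
Set x_7 = True.
Set x_8 = False.
  then (x_8 || !x_9) forces x_9 = False.
All clauses satisfied.

x_0 = False, x_1 = True, x_2 = True, x_3 = False, x_4 = True, x_5 = True, x_6 = True, x_7 = True, x_8 = False, x_9 = False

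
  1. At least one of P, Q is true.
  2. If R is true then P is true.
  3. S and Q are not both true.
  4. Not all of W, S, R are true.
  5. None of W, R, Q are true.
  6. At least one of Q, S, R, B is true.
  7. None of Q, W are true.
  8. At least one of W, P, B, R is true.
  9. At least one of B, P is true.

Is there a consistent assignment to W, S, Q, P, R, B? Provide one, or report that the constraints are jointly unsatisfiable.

W = False; S = True; Q = False; P = True; R = False; B = True

  (1) {P, Q}: 1 true — at least one ✓
  (2) R=F ⇒ P: vacuous ✓
  (3) S=T, Q=F — not both ✓
  (4) {W, S, R}: 1/3 true — not all ✓
  (5) {W, R, Q}: 0 true — none ✓
  (6) {Q, S, R, B}: 2 true — at least one ✓
  (7) {Q, W}: 0 true — none ✓
  (8) {W, P, B, R}: 2 true — at least one ✓
  (9) {B, P}: 2 true — at least one ✓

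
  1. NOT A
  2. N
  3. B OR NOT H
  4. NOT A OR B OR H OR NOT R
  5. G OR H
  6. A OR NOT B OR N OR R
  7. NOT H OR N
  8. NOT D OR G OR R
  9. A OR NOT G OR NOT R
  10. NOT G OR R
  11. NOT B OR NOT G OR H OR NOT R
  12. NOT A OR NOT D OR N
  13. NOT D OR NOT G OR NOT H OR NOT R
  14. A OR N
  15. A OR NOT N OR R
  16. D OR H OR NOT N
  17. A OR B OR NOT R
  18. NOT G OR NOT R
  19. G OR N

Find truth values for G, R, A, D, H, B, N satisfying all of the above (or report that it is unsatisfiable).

G = False, R = True, A = False, D = True, H = True, B = True, N = True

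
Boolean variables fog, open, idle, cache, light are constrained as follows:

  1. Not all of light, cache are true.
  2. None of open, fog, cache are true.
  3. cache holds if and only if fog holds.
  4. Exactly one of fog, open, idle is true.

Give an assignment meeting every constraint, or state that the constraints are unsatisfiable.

fog = False, open = False, idle = True, cache = False, light = False

  (1) {light, cache}: 0/2 true — not all ✓
  (2) {open, fog, cache}: 0 true — none ✓
  (3) cache=F, fog=F — same ✓
  (4) {fog, open, idle}: 1 true — exactly one ✓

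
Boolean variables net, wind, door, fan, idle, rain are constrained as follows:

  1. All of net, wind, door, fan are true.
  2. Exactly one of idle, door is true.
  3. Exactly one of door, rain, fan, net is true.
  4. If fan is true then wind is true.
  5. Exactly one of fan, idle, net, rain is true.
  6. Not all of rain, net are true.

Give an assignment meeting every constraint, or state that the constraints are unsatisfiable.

Unsatisfiable

Case door = True:
  (1) forces net = True.
  Constraint (3) is violated (door=T, net=T) — contradiction.
Case door = False:
  Constraint (1) is violated (door=F) — contradiction.
Both cases fail — unsatisfiable.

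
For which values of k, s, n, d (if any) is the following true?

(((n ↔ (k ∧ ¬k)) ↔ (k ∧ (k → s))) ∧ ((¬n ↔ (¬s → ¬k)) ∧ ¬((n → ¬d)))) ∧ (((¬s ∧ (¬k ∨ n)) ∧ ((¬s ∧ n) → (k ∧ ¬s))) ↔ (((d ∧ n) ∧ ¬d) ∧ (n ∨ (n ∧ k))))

The formula is unsatisfiable.

Case n = True: the formula simplifies to (((k ∧ ¬k) ↔ (k ∧ (k → s))) ∧ (¬((¬s → ¬k)) ∧ ¬(¬d))) ∧ ((¬s ∧ (¬s → (k ∧ ¬s))) ↔ (d ∧ ¬d)).
  k = True: simplifies to (¬s ∧ (¬s ∧ ¬(¬d))) ∧ ((¬s ∧ (¬s → ¬s)) ↔ (d ∧ ¬d)).
    s = True: the conjunct ¬s is False.
    s = False: simplifies to ¬(¬d) ∧ (d ∧ ¬d).
      d = True: the conjunct ¬d is False.
      d = False: the conjunct ¬(¬d) becomes ¬(¬False) = False.
  k = False: the conjunct ¬((¬s → ¬k)) becomes ¬((¬s → True)) = False.
Case n = False: the conjunct ¬((n → ¬d)) becomes ¬((False → ¬d)) = False.
Both cases fail — unsatisfiable.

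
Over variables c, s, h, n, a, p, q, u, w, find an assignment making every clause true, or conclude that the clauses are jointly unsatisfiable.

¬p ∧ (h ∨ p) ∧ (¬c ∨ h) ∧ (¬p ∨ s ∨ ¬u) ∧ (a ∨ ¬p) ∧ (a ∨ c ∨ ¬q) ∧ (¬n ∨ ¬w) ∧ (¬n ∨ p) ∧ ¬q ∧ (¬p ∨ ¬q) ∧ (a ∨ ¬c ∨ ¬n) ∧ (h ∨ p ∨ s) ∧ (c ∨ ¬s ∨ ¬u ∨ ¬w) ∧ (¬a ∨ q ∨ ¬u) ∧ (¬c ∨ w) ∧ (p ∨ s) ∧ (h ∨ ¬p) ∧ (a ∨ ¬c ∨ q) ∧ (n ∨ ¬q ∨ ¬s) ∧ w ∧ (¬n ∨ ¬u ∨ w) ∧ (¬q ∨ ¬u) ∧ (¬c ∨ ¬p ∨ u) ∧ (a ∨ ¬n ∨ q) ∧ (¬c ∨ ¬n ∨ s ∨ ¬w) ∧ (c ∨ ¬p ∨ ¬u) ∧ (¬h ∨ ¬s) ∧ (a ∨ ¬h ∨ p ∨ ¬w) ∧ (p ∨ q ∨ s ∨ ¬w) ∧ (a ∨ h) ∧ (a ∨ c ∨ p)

UNSATISFIABLE

Case s = True:
  (¬p) forces p = False.
  (h ∨ p) forces h = True.
  Clause (¬h ∨ ¬s) is falsified — contradiction.
Case s = False:
  (¬p) forces p = False.
  Clause (p ∨ s) is falsified — contradiction.
Both cases fail, so the formula is unsatisfiable.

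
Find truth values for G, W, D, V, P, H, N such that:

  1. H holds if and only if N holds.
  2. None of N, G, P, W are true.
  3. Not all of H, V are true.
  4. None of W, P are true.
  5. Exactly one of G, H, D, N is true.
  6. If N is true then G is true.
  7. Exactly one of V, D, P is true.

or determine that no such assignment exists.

G = False; W = False; D = True; V = False; P = False; H = False; N = False

  (1) H=F, N=F — same ✓
  (2) {N, G, P, W}: 0 true — none ✓
  (3) {H, V}: 0/2 true — not all ✓
  (4) {W, P}: 0 true — none ✓
  (5) {G, H, D, N}: 1 true — exactly one ✓
  (6) N=F ⇒ G: vacuous ✓
  (7) {V, D, P}: 1 true — exactly one ✓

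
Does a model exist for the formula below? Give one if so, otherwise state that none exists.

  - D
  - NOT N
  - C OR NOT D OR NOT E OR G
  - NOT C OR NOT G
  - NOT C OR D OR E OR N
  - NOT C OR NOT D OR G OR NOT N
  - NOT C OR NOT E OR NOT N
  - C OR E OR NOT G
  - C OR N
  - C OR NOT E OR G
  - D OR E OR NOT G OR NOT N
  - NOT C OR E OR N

D = True; C = True; N = False; E = True; G = False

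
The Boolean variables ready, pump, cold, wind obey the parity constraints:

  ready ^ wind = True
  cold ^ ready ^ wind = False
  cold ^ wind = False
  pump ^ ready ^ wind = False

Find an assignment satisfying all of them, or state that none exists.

ready = False, pump = True, cold = True, wind = True

ready ^ wind = F ^ T = True ✓
cold ^ ready ^ wind = T ^ F ^ T = False ✓
cold ^ wind = T ^ T = False ✓
pump ^ ready ^ wind = T ^ F ^ T = False ✓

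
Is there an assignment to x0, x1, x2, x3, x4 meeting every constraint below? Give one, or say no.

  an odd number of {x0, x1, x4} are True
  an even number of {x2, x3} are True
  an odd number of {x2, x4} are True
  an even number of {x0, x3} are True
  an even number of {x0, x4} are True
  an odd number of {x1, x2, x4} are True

Adding constraints 2, 3, 4, 5 mod 2: every variable appears an even number of times on the left, so the left side is 0.
But the right sides sum to 1 (mod 2). 0 ≠ 1 — the system is inconsistent.

No satisfying assignment exists.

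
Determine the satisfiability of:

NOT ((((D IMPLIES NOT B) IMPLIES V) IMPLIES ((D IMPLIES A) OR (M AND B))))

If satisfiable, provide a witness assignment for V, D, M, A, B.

V = True, D = True, M = False, A = False, B = True

  NOT ((((D IMPLIES NOT B) IMPLIES V) IMPLIES ((D IMPLIES A) OR (M AND B)))) = True
    ((D IMPLIES NOT B) IMPLIES V) IMPLIES ((D IMPLIES A) OR (M AND B)) = False
      (D IMPLIES NOT B) IMPLIES V = True
        D IMPLIES NOT B = False
          NOT B = False
      (D IMPLIES A) OR (M AND B) = False
        D IMPLIES A = False
        M AND B = False
The formula evaluates to True.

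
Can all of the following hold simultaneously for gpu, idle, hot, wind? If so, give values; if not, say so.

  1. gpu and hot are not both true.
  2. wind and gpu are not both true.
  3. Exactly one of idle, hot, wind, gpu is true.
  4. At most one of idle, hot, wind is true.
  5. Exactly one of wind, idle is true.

gpu = False, idle = False, hot = False, wind = True

  (1) gpu=F, hot=F — not both ✓
  (2) wind=T, gpu=F — not both ✓
  (3) {idle, hot, wind, gpu}: 1 true — exactly one ✓
  (4) {idle, hot, wind}: 1 true — at most one ✓
  (5) {wind, idle}: 1 true — exactly one ✓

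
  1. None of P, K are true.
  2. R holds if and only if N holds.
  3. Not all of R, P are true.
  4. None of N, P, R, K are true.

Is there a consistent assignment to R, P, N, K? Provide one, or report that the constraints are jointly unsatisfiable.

R: False; P: False; N: False; K: False

  (1) {P, K}: 0 true — none ✓
  (2) R=F, N=F — same ✓
  (3) {R, P}: 0/2 true — not all ✓
  (4) {N, P, R, K}: 0 true — none ✓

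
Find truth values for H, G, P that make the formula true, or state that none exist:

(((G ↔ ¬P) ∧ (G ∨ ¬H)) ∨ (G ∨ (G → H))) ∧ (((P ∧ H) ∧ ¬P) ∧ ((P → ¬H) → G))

The formula is unsatisfiable.

Case P = True: the conjunct ¬P is False.
Case P = False: the conjunct P is False.
Both cases fail — unsatisfiable.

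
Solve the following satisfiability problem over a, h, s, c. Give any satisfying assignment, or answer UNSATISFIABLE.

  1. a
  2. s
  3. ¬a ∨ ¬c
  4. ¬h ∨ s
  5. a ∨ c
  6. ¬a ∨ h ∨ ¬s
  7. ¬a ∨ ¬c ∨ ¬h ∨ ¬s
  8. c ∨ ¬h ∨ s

Unit clause (a) forces a = True.
Unit clause (s) forces s = True.
In (¬a ∨ ¬c) only ¬c is left, so c = False.
In (¬a ∨ h ∨ ¬s) only h is left, so h = True.
Check each clause:
  (a): a holds.
  (s): s holds.
  (¬a ∨ ¬c): ¬c holds.
  (¬h ∨ s): s holds.
  (a ∨ c): a holds.
  (¬a ∨ h ∨ ¬s): h holds.
  (¬a ∨ ¬c ∨ ¬h ∨ ¬s): ¬c holds.
  (c ∨ ¬h ∨ s): s holds.
All clauses satisfied.

a: True, h: True, s: True, c: False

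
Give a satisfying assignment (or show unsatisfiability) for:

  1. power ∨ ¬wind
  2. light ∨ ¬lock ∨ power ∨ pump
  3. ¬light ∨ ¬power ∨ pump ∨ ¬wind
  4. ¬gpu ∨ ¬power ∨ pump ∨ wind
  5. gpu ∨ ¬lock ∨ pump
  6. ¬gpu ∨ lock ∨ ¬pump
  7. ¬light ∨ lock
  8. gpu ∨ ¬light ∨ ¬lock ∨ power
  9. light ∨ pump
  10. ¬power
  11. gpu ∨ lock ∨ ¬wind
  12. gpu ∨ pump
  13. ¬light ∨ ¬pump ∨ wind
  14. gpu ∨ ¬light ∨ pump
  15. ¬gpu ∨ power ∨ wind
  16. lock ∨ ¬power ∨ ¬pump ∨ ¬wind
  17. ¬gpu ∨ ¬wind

Unit clause (¬power) forces power = False.
In (power ∨ ¬wind) only ¬wind is left, so wind = False.
In (¬gpu ∨ power ∨ wind) only ¬gpu is left, so gpu = False.
In (gpu ∨ pump) only pump is left, so pump = True.
In (¬light ∨ ¬pump ∨ wind) only ¬light is left, so light = False.
Set lock = False.
All clauses satisfied.

gpu: False; pump: True; power: False; lock: False; light: False; wind: False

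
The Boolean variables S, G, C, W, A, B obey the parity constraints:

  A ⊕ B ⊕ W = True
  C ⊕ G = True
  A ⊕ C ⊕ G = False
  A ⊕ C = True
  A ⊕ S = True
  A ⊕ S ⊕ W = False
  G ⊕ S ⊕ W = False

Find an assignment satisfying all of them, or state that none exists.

S: False; G: True; C: False; W: True; A: True; B: True

A ⊕ B ⊕ W = T ⊕ T ⊕ T = True ✓
C ⊕ G = F ⊕ T = True ✓
A ⊕ C ⊕ G = T ⊕ F ⊕ T = False ✓
A ⊕ C = T ⊕ F = True ✓
A ⊕ S = T ⊕ F = True ✓
A ⊕ S ⊕ W = T ⊕ F ⊕ T = False ✓
G ⊕ S ⊕ W = T ⊕ F ⊕ T = False ✓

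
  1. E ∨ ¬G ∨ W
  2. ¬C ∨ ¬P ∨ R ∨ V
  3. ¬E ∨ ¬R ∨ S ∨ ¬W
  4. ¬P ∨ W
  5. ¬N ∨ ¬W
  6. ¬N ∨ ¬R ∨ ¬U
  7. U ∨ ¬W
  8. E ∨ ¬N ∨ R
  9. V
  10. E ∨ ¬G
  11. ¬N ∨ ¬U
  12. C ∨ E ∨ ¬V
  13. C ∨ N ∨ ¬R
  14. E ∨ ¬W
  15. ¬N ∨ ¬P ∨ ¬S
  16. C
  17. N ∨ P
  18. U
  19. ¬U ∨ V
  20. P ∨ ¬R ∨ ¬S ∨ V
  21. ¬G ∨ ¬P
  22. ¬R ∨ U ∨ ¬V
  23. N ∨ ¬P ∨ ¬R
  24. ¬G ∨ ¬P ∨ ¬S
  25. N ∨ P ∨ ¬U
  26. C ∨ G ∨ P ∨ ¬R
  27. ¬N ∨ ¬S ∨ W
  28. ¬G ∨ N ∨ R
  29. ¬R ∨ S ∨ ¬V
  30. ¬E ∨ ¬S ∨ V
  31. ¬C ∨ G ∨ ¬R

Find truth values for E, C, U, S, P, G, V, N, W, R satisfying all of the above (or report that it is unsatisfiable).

E = True; C = True; U = True; S = True; P = True; G = False; V = True; N = False; W = True; R = False

Unit clause (V) forces V = True.
Unit clause (C) forces C = True.
Unit clause (U) forces U = True.
In (¬N ∨ ¬U) only ¬N is left, so N = False.
In (N ∨ P) only P is left, so P = True.
In (¬G ∨ ¬P) only ¬G is left, so G = False.
In (N ∨ ¬P ∨ ¬R) only ¬R is left, so R = False.
In (¬P ∨ W) only W is left, so W = True.
In (E ∨ ¬W) only E is left, so E = True.
Set S = True.
All clauses satisfied.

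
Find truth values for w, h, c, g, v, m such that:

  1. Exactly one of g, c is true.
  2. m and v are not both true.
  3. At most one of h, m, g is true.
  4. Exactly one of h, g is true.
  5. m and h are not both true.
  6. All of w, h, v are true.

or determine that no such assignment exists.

w: True; h: True; c: True; g: False; v: True; m: False

  (1) {g, c}: 1 true — exactly one ✓
  (2) m=F, v=T — not both ✓
  (3) {h, m, g}: 1 true — at most one ✓
  (4) {h, g}: 1 true — exactly one ✓
  (5) m=F, h=T — not both ✓
  (6) {w, h, v}: all 3 true ✓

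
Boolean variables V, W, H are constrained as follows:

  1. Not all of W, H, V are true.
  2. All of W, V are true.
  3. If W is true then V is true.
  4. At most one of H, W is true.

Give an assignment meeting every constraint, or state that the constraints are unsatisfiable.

V = True, W = True, H = False

  (1) {W, H, V}: 2/3 true — not all ✓
  (2) {W, V}: all 2 true ✓
  (3) W=T ⇒ V: T ✓
  (4) {H, W}: 1 true — at most one ✓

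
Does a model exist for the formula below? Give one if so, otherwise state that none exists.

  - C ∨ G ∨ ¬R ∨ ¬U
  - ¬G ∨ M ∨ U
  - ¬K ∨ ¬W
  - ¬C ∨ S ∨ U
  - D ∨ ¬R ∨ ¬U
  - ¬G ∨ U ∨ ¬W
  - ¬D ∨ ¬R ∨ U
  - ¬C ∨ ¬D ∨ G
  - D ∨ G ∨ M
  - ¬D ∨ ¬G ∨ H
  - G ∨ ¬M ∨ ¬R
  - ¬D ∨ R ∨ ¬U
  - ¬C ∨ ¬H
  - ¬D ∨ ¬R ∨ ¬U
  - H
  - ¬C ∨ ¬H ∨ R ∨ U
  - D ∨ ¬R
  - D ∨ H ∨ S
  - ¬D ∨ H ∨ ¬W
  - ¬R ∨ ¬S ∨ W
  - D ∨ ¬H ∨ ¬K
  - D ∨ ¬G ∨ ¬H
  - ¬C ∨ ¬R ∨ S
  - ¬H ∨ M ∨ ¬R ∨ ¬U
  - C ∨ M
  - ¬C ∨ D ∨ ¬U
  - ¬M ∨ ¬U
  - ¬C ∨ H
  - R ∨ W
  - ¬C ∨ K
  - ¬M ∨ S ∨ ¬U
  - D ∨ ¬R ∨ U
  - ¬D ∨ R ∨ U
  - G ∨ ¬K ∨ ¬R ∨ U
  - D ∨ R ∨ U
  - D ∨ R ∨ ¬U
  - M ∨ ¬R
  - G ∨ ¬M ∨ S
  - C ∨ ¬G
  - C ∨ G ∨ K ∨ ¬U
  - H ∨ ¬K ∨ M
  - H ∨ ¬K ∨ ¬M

Case H = True:
  (¬C ∨ ¬H) forces C = False.
  (C ∨ M) forces M = True.
  (¬M ∨ ¬U) forces U = False.
  (C ∨ ¬G) forces G = False.
  (G ∨ ¬M ∨ ¬R) forces R = False.
  (R ∨ W) forces W = True.
  (¬K ∨ ¬W) forces K = False.
  (¬D ∨ R ∨ U) forces D = False.
  Clause (D ∨ R ∨ U) is falsified — contradiction.
Case H = False:
  Clause (H) is falsified — contradiction.
Both cases fail, so the formula is unsatisfiable.

No satisfying assignment exists.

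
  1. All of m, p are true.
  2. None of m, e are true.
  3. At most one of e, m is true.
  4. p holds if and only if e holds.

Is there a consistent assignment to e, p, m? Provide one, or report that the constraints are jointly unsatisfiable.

Case m = True:
  Constraint (2) is violated (m=T) — contradiction.
Case m = False:
  Constraint (1) is violated (m=F) — contradiction.
Both cases fail — unsatisfiable.

The formula is unsatisfiable.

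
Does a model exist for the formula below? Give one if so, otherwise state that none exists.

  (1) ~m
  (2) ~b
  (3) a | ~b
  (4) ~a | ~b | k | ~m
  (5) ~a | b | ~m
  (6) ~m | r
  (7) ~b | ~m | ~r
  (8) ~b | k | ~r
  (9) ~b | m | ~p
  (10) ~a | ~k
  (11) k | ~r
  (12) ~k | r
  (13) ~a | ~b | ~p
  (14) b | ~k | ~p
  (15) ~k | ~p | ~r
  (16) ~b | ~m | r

Unit clause (~m) forces m = False.
Unit clause (~b) forces b = False.
Set r = True.
  then (k | ~r) forces k = True.
  then (b | ~k | ~p) forces p = False.
  then (~a | ~k) forces a = False.
All clauses satisfied.

r = True, m = False, b = False, k = True, a = False, p = False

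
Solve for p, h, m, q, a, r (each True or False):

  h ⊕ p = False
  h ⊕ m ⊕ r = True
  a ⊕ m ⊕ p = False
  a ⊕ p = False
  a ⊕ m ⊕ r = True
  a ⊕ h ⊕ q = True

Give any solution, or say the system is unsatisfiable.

p = False, h = False, m = False, q = True, a = False, r = True

h ⊕ p = F ⊕ F = False ✓
h ⊕ m ⊕ r = F ⊕ F ⊕ T = True ✓
a ⊕ m ⊕ p = F ⊕ F ⊕ F = False ✓
a ⊕ p = F ⊕ F = False ✓
a ⊕ m ⊕ r = F ⊕ F ⊕ T = True ✓
a ⊕ h ⊕ q = F ⊕ F ⊕ T = True ✓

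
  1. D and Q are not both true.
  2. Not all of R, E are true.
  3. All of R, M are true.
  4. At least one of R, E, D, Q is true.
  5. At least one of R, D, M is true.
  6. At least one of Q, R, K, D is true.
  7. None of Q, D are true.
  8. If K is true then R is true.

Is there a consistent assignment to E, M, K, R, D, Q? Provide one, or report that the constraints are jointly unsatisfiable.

E = False; M = True; K = False; R = True; D = False; Q = False

  (1) D=F, Q=F — not both ✓
  (2) {R, E}: 1/2 true — not all ✓
  (3) {R, M}: all 2 true ✓
  (4) {R, E, D, Q}: 1 true — at least one ✓
  (5) {R, D, M}: 2 true — at least one ✓
  (6) {Q, R, K, D}: 1 true — at least one ✓
  (7) {Q, D}: 0 true — none ✓
  (8) K=F ⇒ R: vacuous ✓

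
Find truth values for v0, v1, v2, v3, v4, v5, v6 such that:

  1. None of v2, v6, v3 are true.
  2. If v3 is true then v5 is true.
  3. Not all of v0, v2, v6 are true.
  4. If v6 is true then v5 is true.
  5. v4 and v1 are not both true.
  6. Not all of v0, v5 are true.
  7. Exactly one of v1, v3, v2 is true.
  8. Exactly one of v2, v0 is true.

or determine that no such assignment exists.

v0 = True, v1 = True, v2 = False, v3 = False, v4 = False, v5 = False, v6 = False

  (1) {v2, v6, v3}: 0 true — none ✓
  (2) v3=F ⇒ v5: vacuous ✓
  (3) {v0, v2, v6}: 1/3 true — not all ✓
  (4) v6=F ⇒ v5: vacuous ✓
  (5) v4=F, v1=T — not both ✓
  (6) {v0, v5}: 1/2 true — not all ✓
  (7) {v1, v3, v2}: 1 true — exactly one ✓
  (8) {v2, v0}: 1 true — exactly one ✓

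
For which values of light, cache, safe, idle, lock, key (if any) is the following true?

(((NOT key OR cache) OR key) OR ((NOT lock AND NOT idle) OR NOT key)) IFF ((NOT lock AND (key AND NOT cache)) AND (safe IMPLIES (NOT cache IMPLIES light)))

light: True, cache: False, safe: False, idle: True, lock: False, key: True

  (((NOT key OR cache) OR key) OR ((NOT lock AND NOT idle) OR NOT key)) IFF ((NOT lock AND (key AND NOT cache)) AND (safe IMPLIES (NOT cache IMPLIES light))) = True
    ((NOT key OR cache) OR key) OR ((NOT lock AND NOT idle) OR NOT key) = True
      (NOT key OR cache) OR key = True
        NOT key OR cache = False
          NOT key = False
      (NOT lock AND NOT idle) OR NOT key = False
        NOT lock AND NOT idle = False
          NOT lock = True
          NOT idle = False
        NOT key = False
    (NOT lock AND (key AND NOT cache)) AND (safe IMPLIES (NOT cache IMPLIES light)) = True
      NOT lock AND (key AND NOT cache) = True
        NOT lock = True
        key AND NOT cache = True
          NOT cache = True
      safe IMPLIES (NOT cache IMPLIES light) = True
        NOT cache IMPLIES light = True
          NOT cache = True
The formula evaluates to True.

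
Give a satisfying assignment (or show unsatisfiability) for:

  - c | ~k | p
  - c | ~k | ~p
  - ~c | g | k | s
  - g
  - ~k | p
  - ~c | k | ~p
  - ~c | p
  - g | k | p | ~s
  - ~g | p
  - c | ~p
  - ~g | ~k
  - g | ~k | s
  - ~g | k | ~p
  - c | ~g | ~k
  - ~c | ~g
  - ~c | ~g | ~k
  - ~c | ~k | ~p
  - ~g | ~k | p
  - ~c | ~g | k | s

Case g = True:
  (~g | p) forces p = True.
  (c | ~p) forces c = True.
  Clause (~c | ~g) is falsified — contradiction.
Case g = False:
  Clause (g) is falsified — contradiction.
Both cases fail, so the formula is unsatisfiable.

Unsatisfiable — no assignment works.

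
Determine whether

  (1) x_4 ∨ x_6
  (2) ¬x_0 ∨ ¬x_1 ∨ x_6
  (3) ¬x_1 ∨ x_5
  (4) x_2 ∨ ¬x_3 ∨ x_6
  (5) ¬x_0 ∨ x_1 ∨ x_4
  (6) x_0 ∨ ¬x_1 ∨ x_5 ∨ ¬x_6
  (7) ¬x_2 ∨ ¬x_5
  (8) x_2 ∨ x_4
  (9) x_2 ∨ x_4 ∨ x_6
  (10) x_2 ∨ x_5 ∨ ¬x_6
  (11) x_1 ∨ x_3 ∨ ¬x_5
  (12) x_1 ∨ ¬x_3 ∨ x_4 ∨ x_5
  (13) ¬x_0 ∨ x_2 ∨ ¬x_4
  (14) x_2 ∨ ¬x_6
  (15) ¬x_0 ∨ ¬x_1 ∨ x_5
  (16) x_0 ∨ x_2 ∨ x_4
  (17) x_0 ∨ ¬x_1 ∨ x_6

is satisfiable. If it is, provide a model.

Set x_0 = False.
Try x_1 = True:
  (¬x_1 ∨ x_5) forces x_5 = True.
  (¬x_2 ∨ ¬x_5) forces x_2 = False.
  (x_2 ∨ x_4) forces x_4 = True.
  (x_2 ∨ ¬x_6) forces x_6 = False.
  clause (x_0 ∨ ¬x_1 ∨ x_6) is falsified — backtrack.
So x_1 = False.
Set x_2 = False.
  then (x_2 ∨ x_4) forces x_4 = True.
  then (x_2 ∨ ¬x_6) forces x_6 = False.
  then (x_2 ∨ ¬x_3 ∨ x_6) forces x_3 = False.
  then (x_1 ∨ x_3 ∨ ¬x_5) forces x_5 = False.
All clauses satisfied.

x_0: False; x_1: False; x_2: False; x_3: False; x_4: True; x_5: False; x_6: False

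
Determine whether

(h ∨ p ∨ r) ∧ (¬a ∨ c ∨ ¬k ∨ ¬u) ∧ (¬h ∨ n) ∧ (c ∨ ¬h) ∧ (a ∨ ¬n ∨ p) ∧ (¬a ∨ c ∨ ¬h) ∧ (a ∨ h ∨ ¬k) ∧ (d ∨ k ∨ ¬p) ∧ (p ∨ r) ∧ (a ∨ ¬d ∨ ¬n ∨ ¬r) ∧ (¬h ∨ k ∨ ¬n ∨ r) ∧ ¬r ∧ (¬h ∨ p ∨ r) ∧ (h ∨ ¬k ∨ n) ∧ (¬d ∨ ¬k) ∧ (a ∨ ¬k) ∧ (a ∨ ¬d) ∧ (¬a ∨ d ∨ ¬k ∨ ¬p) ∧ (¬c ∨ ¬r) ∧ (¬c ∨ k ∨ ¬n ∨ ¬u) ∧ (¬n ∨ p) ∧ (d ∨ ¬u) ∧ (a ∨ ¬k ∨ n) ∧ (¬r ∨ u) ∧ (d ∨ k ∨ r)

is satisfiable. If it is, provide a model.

Unit clause (¬r) forces r = False.
In (p ∨ r) only p is left, so p = True.
Set k = False.
  then (d ∨ k ∨ ¬p) forces d = True.
  then (a ∨ ¬d) forces a = True.
Set n = False.
  then (¬h ∨ n) forces h = False.
Set u = True.
Set c = True.
All clauses satisfied.

k: False, n: False, p: True, u: True, a: True, r: False, h: False, c: True, d: True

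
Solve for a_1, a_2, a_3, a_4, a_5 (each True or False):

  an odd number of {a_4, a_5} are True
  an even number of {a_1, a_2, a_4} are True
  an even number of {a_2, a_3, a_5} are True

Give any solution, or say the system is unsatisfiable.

a_1 = True, a_2 = True, a_3 = False, a_4 = False, a_5 = True

{a_4, a_5}: 1 true → odd ✓
{a_1, a_2, a_4}: 2 true → even ✓
{a_2, a_3, a_5}: 2 true → even ✓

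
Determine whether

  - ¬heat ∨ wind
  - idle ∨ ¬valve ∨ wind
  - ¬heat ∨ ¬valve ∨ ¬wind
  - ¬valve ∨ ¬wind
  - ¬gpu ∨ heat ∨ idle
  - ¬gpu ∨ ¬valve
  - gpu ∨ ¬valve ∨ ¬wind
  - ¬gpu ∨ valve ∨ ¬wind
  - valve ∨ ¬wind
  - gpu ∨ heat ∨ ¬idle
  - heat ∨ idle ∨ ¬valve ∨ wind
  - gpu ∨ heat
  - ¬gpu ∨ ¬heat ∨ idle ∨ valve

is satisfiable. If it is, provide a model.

Set heat = False.
  then (gpu ∨ heat) forces gpu = True.
  then (¬gpu ∨ heat ∨ idle) forces idle = True.
  then (¬gpu ∨ ¬valve) forces valve = False.
  then (¬gpu ∨ valve ∨ ¬wind) forces wind = False.
All clauses satisfied.

heat = False; valve = False; gpu = True; wind = False; idle = True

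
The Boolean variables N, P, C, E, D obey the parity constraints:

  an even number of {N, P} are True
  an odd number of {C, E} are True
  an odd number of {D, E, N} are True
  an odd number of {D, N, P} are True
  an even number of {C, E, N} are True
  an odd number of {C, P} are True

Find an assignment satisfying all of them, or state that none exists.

N = True; P = True; C = False; E = True; D = True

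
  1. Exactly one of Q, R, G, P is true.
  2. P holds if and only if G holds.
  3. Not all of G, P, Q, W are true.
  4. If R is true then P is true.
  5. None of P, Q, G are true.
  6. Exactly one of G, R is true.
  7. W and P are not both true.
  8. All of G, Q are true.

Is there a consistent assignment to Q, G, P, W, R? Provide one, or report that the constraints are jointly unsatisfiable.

Case Q = True:
  Constraint (5) is violated (Q=T) — contradiction.
Case Q = False:
  Constraint (8) is violated (Q=F) — contradiction.
Both cases fail — unsatisfiable.

No satisfying assignment exists.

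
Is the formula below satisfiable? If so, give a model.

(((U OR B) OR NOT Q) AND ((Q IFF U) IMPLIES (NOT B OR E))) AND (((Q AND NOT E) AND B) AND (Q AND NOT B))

Unsatisfiable — no assignment works.

Case B = True: the conjunct NOT B is False.
Case B = False: the conjunct B is False.
Both cases fail — unsatisfiable.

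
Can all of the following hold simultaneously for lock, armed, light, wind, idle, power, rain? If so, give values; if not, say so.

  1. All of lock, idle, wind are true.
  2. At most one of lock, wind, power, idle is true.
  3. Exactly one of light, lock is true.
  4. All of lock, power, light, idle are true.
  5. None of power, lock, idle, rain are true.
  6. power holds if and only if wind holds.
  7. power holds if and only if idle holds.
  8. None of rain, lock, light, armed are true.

Case lock = True:
  Constraint (5) is violated (lock=T) — contradiction.
Case lock = False:
  Constraint (1) is violated (lock=F) — contradiction.
Both cases fail — unsatisfiable.

Unsatisfiable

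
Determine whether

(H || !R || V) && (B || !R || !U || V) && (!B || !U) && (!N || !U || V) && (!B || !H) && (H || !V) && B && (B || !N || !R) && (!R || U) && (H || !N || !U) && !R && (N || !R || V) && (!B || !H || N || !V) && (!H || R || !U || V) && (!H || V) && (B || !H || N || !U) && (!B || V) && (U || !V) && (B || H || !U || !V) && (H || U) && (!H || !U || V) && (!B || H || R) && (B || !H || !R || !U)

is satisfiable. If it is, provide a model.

Case B = True:
  (!B || !U) forces U = False.
  (!B || !H) forces H = False.
  Clause (H || U) is falsified — contradiction.
Case B = False:
  Clause (B) is falsified — contradiction.
Both cases fail, so the formula is unsatisfiable.

UNSATISFIABLE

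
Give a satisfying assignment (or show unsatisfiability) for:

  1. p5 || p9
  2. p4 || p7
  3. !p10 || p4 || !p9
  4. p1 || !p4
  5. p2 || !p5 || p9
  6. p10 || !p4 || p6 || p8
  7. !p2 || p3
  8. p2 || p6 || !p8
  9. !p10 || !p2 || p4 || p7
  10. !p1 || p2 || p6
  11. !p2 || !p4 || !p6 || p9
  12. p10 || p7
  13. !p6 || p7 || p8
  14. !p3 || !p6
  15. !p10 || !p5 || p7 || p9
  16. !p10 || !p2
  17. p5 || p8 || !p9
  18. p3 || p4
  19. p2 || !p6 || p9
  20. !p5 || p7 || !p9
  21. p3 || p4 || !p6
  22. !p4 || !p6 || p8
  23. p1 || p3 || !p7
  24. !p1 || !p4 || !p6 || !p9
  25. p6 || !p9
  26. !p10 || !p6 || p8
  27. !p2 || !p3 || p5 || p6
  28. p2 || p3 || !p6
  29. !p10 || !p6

p1: False, p2: True, p3: True, p4: False, p5: True, p6: False, p7: True, p8: True, p9: False, p10: False

Set p1 = False.
  then (p1 || !p4) forces p4 = False.
  then (p3 || p4) forces p3 = True.
  then (p4 || p7) forces p7 = True.
  then (!p3 || !p6) forces p6 = False.
  then (p6 || !p9) forces p9 = False.
  then (p5 || p9) forces p5 = True.
  then (p2 || !p5 || p9) forces p2 = True.
  then (!p10 || !p2) forces p10 = False.
Set p8 = True.
All clauses satisfied.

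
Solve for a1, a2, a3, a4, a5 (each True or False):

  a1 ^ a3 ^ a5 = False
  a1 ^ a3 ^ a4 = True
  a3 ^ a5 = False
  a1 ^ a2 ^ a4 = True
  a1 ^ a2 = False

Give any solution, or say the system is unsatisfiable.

a1 = False, a2 = False, a3 = False, a4 = True, a5 = False

a1 ^ a3 ^ a5 = F ^ F ^ F = False ✓
a1 ^ a3 ^ a4 = F ^ F ^ T = True ✓
a3 ^ a5 = F ^ F = False ✓
a1 ^ a2 ^ a4 = F ^ F ^ T = True ✓
a1 ^ a2 = F ^ F = False ✓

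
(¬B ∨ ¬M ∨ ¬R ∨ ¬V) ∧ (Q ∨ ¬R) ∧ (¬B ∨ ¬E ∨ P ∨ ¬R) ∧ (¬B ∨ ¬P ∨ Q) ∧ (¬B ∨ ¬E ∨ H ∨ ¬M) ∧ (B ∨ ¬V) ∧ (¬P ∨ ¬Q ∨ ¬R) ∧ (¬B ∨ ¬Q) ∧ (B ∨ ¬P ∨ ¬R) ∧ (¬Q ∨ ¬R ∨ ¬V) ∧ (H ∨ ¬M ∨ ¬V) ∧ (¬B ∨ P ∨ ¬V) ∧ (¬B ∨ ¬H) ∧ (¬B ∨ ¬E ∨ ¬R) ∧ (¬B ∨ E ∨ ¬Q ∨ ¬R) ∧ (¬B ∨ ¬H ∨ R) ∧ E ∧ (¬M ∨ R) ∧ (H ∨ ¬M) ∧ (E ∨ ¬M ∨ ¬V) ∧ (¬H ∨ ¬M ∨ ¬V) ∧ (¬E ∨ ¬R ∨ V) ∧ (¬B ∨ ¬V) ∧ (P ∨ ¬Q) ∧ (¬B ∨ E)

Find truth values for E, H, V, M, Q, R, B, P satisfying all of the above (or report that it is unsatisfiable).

Unit clause (E) forces E = True.
Set H = False.
  then (H ∨ ¬M) forces M = False.
Try V = True:
  (B ∨ ¬V) forces B = True.
  clause (¬B ∨ ¬V) is falsified — backtrack.
So V = False.
  then (¬E ∨ ¬R ∨ V) forces R = False.
Set Q = False.
Set B = True.
  then (¬B ∨ ¬P ∨ Q) forces P = False.
All clauses satisfied.

E = True; H = False; V = False; M = False; Q = False; R = False; B = True; P = False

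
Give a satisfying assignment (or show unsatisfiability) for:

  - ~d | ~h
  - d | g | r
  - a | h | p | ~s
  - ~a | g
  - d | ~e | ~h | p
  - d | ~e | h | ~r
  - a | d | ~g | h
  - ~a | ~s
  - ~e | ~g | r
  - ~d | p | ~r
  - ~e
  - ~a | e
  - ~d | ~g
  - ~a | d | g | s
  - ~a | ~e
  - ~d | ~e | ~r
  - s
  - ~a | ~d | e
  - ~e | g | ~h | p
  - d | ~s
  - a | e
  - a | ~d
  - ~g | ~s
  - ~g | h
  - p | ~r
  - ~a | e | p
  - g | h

Case e = True:
  Clause (~e) is falsified — contradiction.
Case e = False:
  (~a | e) forces a = False.
  Clause (a | e) is falsified — contradiction.
Both cases fail, so the formula is unsatisfiable.

Unsatisfiable — no assignment works.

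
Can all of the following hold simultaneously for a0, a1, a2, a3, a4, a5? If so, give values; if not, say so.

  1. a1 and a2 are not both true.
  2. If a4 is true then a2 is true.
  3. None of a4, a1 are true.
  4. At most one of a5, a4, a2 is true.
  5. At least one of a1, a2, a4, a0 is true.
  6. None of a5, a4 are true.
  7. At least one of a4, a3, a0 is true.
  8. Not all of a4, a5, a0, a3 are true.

a0 = True; a1 = False; a2 = False; a3 = True; a4 = False; a5 = False

  (1) a1=F, a2=F — not both ✓
  (2) a4=F ⇒ a2: vacuous ✓
  (3) {a4, a1}: 0 true — none ✓
  (4) {a5, a4, a2}: 0 true — at most one ✓
  (5) {a1, a2, a4, a0}: 1 true — at least one ✓
  (6) {a5, a4}: 0 true — none ✓
  (7) {a4, a3, a0}: 2 true — at least one ✓
  (8) {a4, a5, a0, a3}: 2/4 true — not all ✓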